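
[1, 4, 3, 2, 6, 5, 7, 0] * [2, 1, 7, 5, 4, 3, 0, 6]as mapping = [0→1, 1→4, 2→5, 3→7, 4→0, 5→3, 6→6, 7→2]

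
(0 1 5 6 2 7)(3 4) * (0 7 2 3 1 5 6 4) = (0 5 4 1 6 3)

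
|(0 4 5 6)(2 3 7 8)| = 4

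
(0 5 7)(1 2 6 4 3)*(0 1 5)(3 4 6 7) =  (1 2 7)(3 5)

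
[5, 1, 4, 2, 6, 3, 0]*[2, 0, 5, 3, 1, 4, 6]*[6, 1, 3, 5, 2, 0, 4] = [2, 6, 1, 0, 4, 5, 3]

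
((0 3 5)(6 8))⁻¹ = (0 5 3)(6 8)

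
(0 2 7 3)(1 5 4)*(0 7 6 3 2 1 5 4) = (0 1 4 5)(2 6 3 7)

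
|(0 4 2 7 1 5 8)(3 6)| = 14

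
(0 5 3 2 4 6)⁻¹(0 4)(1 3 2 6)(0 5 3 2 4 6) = (0 1 2 4)(5 6)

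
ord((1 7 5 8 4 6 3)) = 7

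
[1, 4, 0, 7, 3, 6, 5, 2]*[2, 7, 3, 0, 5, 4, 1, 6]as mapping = [0→7, 1→5, 2→2, 3→6, 4→0, 5→1, 6→4, 7→3]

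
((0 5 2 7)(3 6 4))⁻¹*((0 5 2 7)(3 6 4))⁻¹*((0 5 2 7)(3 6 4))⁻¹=(0 5 2 7)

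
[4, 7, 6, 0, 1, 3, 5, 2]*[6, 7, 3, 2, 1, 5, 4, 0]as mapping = [0→1, 1→0, 2→4, 3→6, 4→7, 5→2, 6→5, 7→3]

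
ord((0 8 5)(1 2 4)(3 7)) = 6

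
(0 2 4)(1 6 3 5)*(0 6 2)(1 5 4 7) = (1 2 7)(3 4 6)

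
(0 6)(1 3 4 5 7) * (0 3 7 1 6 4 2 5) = (0 4)(1 7 6 3 2 5)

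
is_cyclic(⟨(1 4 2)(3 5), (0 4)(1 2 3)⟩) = no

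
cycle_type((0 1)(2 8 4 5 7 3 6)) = 2.7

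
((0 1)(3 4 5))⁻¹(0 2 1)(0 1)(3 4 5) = (0 1 2)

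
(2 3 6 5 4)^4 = (2 4 5 6 3)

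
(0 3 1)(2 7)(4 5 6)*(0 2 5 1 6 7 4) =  (0 3 6)(1 2 4)(5 7)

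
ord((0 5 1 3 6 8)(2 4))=6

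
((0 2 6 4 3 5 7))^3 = (0 4 7 6 5 2 3)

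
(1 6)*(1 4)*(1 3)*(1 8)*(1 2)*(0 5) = (0 5)(1 6 4 3 8 2)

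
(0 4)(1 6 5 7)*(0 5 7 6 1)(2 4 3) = (0 3 2 4 5 6 7)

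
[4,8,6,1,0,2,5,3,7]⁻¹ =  [4,3,5,7,0,6,2,8,1]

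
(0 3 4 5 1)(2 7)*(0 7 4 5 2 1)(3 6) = (0 6 3 5)(1 7)(2 4)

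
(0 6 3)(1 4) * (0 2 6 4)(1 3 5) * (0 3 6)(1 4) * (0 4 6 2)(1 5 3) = (0 5 6 3)(2 4)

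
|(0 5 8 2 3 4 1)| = 7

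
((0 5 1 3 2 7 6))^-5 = (0 1 2 6 5 3 7)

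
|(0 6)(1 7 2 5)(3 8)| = 4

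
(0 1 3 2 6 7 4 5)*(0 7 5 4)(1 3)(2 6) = (0 3 6 5 7)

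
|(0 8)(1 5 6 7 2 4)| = 6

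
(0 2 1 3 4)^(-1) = (0 4 3 1 2)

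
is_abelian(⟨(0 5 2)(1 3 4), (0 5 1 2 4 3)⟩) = no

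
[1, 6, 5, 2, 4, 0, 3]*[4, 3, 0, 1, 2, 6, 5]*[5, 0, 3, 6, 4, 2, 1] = [6, 2, 1, 5, 3, 4, 0]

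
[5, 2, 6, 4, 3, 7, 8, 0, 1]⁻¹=[7, 8, 1, 4, 3, 0, 2, 5, 6]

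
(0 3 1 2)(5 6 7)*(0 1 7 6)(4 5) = (0 3 7 4 5)(1 2)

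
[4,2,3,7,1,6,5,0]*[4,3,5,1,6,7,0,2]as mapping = [0→6,1→5,2→1,3→2,4→3,5→0,6→7,7→4]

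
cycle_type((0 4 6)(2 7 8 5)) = 3.4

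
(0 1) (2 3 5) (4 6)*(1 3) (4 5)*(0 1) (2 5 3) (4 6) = (0 2) (3 6) 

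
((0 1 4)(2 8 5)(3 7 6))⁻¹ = (0 4 1)(2 5 8)(3 6 7)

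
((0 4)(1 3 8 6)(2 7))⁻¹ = (0 4)(1 6 8 3)(2 7)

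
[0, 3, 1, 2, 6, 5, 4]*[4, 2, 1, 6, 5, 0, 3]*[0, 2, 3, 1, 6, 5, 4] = [6, 4, 3, 2, 1, 0, 5]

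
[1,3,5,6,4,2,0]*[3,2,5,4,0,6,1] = [2,4,6,1,0,5,3]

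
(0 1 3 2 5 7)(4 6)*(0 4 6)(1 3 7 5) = (0 3 2 1 7 4)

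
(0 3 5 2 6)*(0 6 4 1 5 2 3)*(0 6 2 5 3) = (0 6 2 4 1 3 5) 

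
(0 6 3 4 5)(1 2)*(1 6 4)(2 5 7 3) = (0 4 7 3 1 5)(2 6)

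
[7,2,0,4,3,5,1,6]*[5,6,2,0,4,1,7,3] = [3,2,5,4,0,1,6,7] 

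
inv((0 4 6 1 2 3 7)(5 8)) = (0 7 3 2 1 6 4)(5 8)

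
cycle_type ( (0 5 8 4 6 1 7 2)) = 8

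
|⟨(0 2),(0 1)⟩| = 6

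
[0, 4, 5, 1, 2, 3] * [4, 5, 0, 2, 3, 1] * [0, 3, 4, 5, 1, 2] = [1, 5, 3, 2, 0, 4]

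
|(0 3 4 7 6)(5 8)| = 10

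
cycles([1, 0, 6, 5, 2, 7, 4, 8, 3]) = (0 1)(2 6 4)(3 5 7 8)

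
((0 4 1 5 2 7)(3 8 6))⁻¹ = (0 7 2 5 1 4)(3 6 8)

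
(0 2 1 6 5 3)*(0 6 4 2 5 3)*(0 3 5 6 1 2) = (0 6 5 3 1 4)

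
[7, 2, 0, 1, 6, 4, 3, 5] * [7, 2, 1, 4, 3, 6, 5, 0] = [0, 1, 7, 2, 5, 3, 4, 6]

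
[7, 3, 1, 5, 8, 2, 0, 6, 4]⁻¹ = [6, 2, 5, 1, 8, 3, 7, 0, 4]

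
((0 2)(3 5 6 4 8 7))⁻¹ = (0 2)(3 7 8 4 6 5)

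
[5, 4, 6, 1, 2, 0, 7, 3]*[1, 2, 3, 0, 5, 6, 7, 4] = [6, 5, 7, 2, 3, 1, 4, 0]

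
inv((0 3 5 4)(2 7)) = (0 4 5 3)(2 7)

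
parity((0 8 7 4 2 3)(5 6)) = even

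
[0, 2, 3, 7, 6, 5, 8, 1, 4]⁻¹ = [0, 7, 1, 2, 8, 5, 4, 3, 6]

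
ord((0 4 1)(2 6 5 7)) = 12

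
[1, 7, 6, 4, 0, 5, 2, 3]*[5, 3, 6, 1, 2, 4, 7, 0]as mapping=[0→3, 1→0, 2→7, 3→2, 4→5, 5→4, 6→6, 7→1]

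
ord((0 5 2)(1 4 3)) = 3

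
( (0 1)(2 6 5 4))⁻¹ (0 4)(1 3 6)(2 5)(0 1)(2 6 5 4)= (0 3 5)(1 2)(4 6)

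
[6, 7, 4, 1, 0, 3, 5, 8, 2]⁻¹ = [4, 3, 8, 5, 2, 6, 0, 1, 7]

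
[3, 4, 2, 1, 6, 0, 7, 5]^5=[7, 0, 2, 5, 3, 6, 1, 4]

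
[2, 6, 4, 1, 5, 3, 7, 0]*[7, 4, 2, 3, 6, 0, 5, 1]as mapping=[0→2, 1→5, 2→6, 3→4, 4→0, 5→3, 6→1, 7→7]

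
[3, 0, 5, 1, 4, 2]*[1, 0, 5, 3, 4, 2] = [3, 1, 2, 0, 4, 5]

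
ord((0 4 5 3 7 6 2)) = 7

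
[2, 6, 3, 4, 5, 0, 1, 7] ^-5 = [0, 6, 2, 3, 4, 5, 1, 7] 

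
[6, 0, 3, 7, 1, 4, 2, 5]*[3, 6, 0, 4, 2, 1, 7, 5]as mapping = [0→7, 1→3, 2→4, 3→5, 4→6, 5→2, 6→0, 7→1]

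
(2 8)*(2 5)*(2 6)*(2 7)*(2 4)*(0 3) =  (0 3)(2 8 5 6 7 4)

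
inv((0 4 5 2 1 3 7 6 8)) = (0 8 6 7 3 1 2 5 4)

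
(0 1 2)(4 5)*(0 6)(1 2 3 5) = (0 2 6)(1 3 5 4)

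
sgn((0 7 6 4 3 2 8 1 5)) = 1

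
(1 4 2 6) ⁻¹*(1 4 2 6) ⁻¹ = (1 2) (4 6) 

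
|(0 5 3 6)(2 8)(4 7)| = 4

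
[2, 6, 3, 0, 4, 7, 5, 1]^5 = [3, 6, 0, 2, 4, 7, 5, 1]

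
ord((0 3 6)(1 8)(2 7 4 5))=12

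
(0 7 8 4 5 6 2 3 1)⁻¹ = (0 1 3 2 6 5 4 8 7)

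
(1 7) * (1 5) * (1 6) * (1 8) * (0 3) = (0 3)(1 7 5 6 8)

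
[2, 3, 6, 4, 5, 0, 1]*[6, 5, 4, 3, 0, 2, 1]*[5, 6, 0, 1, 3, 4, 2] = [3, 1, 6, 5, 0, 2, 4]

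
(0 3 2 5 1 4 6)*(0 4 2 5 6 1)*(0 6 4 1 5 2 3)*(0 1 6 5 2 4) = (0 1 3 4 2)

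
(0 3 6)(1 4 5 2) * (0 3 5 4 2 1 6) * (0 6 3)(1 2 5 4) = (0 4 1 5 2 3 6)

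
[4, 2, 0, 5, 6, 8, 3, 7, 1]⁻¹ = [2, 8, 1, 6, 0, 3, 4, 7, 5]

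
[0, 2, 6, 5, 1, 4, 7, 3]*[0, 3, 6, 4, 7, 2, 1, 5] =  [0, 6, 1, 2, 3, 7, 5, 4]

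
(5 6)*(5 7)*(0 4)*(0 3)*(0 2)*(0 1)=(0 4 3 2 1)(5 6 7)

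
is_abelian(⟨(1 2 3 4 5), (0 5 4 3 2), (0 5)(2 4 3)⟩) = no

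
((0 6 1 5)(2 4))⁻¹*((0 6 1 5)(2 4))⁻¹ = (0 1)(5 6)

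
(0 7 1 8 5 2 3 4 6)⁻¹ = (0 6 4 3 2 5 8 1 7)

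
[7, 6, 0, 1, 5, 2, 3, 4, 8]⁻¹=[2, 3, 5, 6, 7, 4, 1, 0, 8]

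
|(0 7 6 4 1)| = 5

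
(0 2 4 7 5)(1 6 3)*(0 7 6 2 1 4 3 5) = (0 1 2 3 4 6 5 7)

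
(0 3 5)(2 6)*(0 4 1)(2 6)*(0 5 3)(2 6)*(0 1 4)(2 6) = (0 1 5)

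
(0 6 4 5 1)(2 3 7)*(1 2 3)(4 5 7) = (0 6 5 2 1)(3 4 7)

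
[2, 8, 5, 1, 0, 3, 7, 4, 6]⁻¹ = [4, 3, 0, 5, 7, 2, 8, 6, 1]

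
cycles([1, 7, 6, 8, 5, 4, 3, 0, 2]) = (0 1 7)(2 6 3 8)(4 5)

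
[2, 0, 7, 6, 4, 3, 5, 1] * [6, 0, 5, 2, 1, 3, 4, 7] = [5, 6, 7, 4, 1, 2, 3, 0]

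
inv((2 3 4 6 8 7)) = (2 7 8 6 4 3)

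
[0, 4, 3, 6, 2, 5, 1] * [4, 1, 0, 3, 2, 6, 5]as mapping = [0→4, 1→2, 2→3, 3→5, 4→0, 5→6, 6→1]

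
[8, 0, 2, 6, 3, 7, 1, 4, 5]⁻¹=[1, 6, 2, 4, 7, 8, 3, 5, 0]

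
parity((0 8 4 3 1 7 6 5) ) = odd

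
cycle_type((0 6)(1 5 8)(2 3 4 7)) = 2.3.4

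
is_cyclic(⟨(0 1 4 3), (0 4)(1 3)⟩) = yes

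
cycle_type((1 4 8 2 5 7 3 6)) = 8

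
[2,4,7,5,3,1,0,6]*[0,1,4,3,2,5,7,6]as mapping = [0→4,1→2,2→6,3→5,4→3,5→1,6→0,7→7]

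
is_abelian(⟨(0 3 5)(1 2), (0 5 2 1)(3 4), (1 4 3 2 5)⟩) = no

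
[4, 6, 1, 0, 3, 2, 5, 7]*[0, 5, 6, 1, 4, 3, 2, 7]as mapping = [0→4, 1→2, 2→5, 3→0, 4→1, 5→6, 6→3, 7→7]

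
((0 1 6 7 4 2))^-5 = (0 1 6 7 4 2)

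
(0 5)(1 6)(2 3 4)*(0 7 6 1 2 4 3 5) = (2 5 7 6)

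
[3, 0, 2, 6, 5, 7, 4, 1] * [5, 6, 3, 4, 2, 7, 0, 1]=[4, 5, 3, 0, 7, 1, 2, 6]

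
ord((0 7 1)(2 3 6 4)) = 12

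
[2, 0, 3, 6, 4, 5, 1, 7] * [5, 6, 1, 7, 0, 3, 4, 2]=[1, 5, 7, 4, 0, 3, 6, 2]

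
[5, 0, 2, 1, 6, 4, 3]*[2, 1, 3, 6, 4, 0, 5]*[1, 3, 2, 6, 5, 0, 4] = [1, 2, 6, 3, 0, 5, 4]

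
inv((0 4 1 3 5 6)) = (0 6 5 3 1 4)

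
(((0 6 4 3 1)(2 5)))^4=(0 1 3 4 6)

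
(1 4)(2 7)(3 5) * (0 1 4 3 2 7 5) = (0 1 3)(2 5)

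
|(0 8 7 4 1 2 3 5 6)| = 9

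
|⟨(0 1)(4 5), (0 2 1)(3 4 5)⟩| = 6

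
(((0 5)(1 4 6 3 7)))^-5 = (0 5)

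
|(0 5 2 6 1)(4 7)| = 10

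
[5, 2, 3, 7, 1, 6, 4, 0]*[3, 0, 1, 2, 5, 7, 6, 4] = [7, 1, 2, 4, 0, 6, 5, 3]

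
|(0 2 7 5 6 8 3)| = 7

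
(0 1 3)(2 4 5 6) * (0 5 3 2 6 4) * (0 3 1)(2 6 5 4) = (1 6 5 2 3 4)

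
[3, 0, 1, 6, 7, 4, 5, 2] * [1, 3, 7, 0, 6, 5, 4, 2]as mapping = [0→0, 1→1, 2→3, 3→4, 4→2, 5→6, 6→5, 7→7]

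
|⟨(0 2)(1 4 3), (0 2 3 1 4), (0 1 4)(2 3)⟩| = 120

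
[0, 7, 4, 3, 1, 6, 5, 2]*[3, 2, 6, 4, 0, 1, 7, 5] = [3, 5, 0, 4, 2, 7, 1, 6]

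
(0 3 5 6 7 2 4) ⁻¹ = (0 4 2 7 6 5 3) 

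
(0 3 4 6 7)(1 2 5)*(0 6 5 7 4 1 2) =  (0 3 1)(2 7 6 4 5)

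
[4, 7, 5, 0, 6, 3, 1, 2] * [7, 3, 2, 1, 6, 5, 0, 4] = [6, 4, 5, 7, 0, 1, 3, 2]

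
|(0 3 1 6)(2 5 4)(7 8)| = 12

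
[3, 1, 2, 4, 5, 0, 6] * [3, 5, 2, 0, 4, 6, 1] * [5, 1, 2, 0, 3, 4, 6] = [5, 4, 2, 3, 6, 0, 1]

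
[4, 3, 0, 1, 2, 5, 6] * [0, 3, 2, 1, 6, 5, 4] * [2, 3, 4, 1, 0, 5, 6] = [6, 3, 2, 1, 4, 5, 0]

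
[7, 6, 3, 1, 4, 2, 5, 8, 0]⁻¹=[8, 3, 5, 2, 4, 6, 1, 0, 7]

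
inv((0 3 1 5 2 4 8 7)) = (0 7 8 4 2 5 1 3)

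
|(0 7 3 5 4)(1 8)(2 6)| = 10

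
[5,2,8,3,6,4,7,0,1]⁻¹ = [7,8,1,3,5,0,4,6,2]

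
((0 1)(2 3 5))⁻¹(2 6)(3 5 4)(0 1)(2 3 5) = (2 4 5)(3 6)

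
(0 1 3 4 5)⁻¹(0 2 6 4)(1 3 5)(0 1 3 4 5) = (0 3 4)(1 2 6 5)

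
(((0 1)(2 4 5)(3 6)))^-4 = (2 5 4)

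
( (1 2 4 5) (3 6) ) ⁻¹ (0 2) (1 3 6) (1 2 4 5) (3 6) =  (0 4) (2 6 3) 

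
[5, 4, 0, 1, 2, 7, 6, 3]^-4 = [3, 0, 7, 2, 5, 1, 6, 4]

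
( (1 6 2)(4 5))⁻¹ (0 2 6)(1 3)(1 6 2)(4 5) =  (0 1 2)(3 6)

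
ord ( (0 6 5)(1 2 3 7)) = 12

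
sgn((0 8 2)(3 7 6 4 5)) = 1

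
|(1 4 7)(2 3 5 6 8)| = 15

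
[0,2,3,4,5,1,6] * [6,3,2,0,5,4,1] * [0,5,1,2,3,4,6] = [6,1,0,4,3,2,5]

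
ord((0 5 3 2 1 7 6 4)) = 8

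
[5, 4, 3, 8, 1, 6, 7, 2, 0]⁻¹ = [8, 4, 7, 2, 1, 0, 5, 6, 3]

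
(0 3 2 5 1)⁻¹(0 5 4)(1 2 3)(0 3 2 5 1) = (0 5 2)(1 4 3)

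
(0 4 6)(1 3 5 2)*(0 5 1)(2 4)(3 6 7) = (0 2)(1 6 5 4 7 3)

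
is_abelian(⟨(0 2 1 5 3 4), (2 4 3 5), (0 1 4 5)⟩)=no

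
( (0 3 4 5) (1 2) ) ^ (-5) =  (0 5 4 3) (1 2) 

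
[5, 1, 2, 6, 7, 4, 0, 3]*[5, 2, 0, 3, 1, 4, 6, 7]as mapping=[0→4, 1→2, 2→0, 3→6, 4→7, 5→1, 6→5, 7→3]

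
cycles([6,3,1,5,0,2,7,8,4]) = (0 6 7 8 4)(1 3 5 2)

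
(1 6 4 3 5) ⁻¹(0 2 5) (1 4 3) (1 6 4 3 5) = (0 2 1) (3 5 6) 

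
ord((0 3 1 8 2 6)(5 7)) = 6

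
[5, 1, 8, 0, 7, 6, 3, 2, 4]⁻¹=[3, 1, 7, 6, 8, 0, 5, 4, 2]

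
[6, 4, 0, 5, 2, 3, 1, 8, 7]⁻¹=[2, 6, 4, 5, 1, 3, 0, 8, 7]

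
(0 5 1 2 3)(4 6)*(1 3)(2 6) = (0 5 3)(1 6 4 2)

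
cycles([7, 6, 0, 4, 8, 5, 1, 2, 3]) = (0 7 2)(1 6)(3 4 8)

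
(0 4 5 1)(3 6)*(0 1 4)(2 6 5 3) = (2 6)(3 5 4)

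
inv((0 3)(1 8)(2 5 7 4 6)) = (0 3)(1 8)(2 6 4 7 5)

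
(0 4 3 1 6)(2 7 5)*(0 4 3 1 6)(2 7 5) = (0 3 6 4 1)(2 5 7)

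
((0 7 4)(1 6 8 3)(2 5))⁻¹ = (0 4 7)(1 3 8 6)(2 5)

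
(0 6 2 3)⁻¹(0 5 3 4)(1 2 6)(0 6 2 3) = (0 4 6 5)(1 3 2)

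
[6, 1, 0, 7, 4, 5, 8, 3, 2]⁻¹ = [2, 1, 8, 7, 4, 5, 0, 3, 6]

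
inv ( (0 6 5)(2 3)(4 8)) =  (0 5 6)(2 3)(4 8)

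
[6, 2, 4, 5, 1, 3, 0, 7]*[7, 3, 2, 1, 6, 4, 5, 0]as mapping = [0→5, 1→2, 2→6, 3→4, 4→3, 5→1, 6→7, 7→0]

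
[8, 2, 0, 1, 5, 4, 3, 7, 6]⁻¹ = [2, 3, 1, 6, 5, 4, 8, 7, 0]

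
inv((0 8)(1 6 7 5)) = (0 8)(1 5 7 6)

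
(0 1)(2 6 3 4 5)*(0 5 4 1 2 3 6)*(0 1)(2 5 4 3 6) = (0 5 6 2 1 4 3)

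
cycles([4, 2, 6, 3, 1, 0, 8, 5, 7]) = (0 4 1 2 6 8 7 5)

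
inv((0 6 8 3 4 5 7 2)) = (0 2 7 5 4 3 8 6)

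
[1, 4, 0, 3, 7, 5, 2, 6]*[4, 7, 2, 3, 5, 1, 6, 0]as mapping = [0→7, 1→5, 2→4, 3→3, 4→0, 5→1, 6→2, 7→6]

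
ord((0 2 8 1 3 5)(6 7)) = 6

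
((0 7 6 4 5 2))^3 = (0 4)(2 6)(5 7)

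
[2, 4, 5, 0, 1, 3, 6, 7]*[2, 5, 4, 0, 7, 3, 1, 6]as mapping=[0→4, 1→7, 2→3, 3→2, 4→5, 5→0, 6→1, 7→6]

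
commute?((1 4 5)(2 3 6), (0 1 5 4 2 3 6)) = no:(1 4 5)(2 3 6) * (0 1 5 4 2 3 6) = (0 1 2 6 3), (0 1 5 4 2 3 6) * (1 4 5)(2 3 6) = (0 4 3 2 6)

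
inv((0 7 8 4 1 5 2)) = (0 2 5 1 4 8 7)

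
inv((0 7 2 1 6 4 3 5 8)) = (0 8 5 3 4 6 1 2 7)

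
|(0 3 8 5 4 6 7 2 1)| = 9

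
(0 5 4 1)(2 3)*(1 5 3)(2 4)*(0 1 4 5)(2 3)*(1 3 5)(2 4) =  (0 4)(1 3)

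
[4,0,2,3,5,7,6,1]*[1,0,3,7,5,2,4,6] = [5,1,3,7,2,6,4,0]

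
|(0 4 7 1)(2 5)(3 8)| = 4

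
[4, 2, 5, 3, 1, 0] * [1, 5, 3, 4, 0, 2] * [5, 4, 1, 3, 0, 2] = [5, 3, 1, 0, 2, 4]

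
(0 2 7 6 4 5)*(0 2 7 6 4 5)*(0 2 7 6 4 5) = (0 6)(2 4)(5 7)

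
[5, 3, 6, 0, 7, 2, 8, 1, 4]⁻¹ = [3, 7, 5, 1, 8, 0, 2, 4, 6]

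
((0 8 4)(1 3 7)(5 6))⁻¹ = (0 4 8)(1 7 3)(5 6)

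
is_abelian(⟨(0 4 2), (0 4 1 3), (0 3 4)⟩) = no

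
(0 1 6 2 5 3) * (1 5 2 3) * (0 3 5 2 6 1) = (0 2 6 5)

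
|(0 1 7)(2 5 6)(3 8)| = 6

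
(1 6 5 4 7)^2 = (1 5 7 6 4)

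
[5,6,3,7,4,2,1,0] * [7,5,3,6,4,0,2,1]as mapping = [0→0,1→2,2→6,3→1,4→4,5→3,6→5,7→7]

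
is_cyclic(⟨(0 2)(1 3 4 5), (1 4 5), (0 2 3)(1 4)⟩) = no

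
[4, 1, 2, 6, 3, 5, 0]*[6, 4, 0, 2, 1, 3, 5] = [1, 4, 0, 5, 2, 3, 6]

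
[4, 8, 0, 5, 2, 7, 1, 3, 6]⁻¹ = [2, 6, 4, 7, 0, 3, 8, 5, 1]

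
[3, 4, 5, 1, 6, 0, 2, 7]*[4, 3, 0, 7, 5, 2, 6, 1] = [7, 5, 2, 3, 6, 4, 0, 1]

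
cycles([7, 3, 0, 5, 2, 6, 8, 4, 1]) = (0 7 4 2)(1 3 5 6 8)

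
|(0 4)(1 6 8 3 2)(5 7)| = 10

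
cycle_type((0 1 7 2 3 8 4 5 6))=9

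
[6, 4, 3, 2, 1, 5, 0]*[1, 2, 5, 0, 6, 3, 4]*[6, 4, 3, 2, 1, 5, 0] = [1, 0, 6, 5, 3, 2, 4]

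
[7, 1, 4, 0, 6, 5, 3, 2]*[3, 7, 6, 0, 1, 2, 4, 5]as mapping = [0→5, 1→7, 2→1, 3→3, 4→4, 5→2, 6→0, 7→6]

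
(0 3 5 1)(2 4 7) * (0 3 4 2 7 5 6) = (0 4 5 1 3 6)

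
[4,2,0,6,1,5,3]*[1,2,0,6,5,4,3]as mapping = [0→5,1→0,2→1,3→3,4→2,5→4,6→6]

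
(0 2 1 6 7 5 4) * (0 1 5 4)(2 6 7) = (0 6 2 5)(1 7 4)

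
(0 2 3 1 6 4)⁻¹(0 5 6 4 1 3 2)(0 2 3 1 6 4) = (0 6 1 3 2 5 4)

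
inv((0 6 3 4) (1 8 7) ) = (0 4 3 6) (1 7 8) 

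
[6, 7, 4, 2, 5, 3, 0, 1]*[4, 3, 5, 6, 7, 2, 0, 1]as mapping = [0→0, 1→1, 2→7, 3→5, 4→2, 5→6, 6→4, 7→3]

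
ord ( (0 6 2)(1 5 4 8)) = 12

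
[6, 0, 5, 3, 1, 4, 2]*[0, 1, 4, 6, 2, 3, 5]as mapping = [0→5, 1→0, 2→3, 3→6, 4→1, 5→2, 6→4]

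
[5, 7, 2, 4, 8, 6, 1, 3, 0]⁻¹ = [8, 6, 2, 7, 3, 0, 5, 1, 4]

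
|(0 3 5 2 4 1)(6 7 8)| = 6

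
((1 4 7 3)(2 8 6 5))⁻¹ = (1 3 7 4)(2 5 6 8)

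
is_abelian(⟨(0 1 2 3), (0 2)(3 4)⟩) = no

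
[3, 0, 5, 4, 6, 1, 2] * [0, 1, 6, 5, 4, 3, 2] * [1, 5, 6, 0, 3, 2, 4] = [2, 1, 0, 3, 6, 5, 4]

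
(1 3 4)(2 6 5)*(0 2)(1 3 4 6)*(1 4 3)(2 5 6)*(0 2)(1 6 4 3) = (0 5 2 3)(4 6)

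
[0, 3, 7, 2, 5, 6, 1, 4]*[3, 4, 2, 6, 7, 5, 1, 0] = [3, 6, 0, 2, 5, 1, 4, 7]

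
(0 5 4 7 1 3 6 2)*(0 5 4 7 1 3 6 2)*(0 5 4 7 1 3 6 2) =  (0 7 6 5 1 2 4 3)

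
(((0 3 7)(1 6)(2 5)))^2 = (0 7 3)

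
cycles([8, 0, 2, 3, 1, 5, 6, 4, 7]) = (0 8 7 4 1)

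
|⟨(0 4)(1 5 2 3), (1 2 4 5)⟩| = 720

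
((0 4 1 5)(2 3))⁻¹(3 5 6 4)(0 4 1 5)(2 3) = (0 6 1 2)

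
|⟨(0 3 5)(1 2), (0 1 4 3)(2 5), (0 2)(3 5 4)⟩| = 720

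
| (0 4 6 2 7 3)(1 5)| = 6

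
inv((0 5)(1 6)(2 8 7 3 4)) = (0 5)(1 6)(2 4 3 7 8)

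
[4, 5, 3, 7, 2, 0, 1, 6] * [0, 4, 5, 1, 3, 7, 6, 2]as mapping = [0→3, 1→7, 2→1, 3→2, 4→5, 5→0, 6→4, 7→6]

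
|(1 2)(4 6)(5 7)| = 2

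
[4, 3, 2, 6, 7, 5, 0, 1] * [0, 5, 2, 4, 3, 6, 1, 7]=[3, 4, 2, 1, 7, 6, 0, 5]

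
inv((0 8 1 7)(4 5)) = (0 7 1 8)(4 5)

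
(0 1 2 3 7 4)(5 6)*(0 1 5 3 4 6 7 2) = (0 5 7 6 3 2 4 1)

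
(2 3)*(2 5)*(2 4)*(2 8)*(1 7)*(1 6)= (1 7 6)(2 3 5 4 8)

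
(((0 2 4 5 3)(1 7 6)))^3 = (0 5 2 3 4)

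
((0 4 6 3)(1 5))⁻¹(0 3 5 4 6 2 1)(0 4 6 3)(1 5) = (0 1 6 3 2 5 4)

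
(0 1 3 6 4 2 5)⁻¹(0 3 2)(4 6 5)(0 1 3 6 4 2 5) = (0 2 4)(1 6 5)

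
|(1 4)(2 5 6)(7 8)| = 6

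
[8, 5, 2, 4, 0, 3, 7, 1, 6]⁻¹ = [4, 7, 2, 5, 3, 1, 8, 6, 0]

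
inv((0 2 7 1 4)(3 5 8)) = (0 4 1 7 2)(3 8 5)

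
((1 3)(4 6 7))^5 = (1 3)(4 7 6)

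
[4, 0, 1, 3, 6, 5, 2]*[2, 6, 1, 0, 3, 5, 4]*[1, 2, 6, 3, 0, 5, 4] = [3, 6, 4, 1, 0, 5, 2]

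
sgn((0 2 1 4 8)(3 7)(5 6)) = 1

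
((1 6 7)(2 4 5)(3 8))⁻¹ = (1 7 6)(2 5 4)(3 8)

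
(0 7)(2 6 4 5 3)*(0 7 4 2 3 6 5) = (0 4)(2 5 6)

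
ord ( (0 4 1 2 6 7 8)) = 7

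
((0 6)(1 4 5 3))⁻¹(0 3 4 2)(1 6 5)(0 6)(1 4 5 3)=(0 3 4)(1 5 2 6)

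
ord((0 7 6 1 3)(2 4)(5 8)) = 10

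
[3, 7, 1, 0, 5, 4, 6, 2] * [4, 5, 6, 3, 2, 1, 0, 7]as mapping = [0→3, 1→7, 2→5, 3→4, 4→1, 5→2, 6→0, 7→6]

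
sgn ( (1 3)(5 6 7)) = -1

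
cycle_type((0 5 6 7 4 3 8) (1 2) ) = 2.7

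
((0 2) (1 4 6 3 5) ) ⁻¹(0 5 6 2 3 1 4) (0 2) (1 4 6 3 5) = (0 5 4 6 2 1 3) 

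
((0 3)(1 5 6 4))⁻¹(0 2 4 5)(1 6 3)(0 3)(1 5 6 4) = (0 5 4)(1 6 3 2)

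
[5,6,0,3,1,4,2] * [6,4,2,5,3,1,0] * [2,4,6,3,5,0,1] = [4,2,1,0,5,3,6]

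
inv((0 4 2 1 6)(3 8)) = (0 6 1 2 4)(3 8)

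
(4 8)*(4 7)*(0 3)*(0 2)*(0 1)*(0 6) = (0 3 2 1 6)(4 8 7)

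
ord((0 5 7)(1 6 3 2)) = 12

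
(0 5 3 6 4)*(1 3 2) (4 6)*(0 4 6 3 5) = (1 5 2) (3 6) 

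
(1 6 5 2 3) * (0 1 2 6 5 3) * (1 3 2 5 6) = (0 3 5 1 6 2)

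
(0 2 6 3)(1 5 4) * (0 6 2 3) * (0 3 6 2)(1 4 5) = (0 6 3 2)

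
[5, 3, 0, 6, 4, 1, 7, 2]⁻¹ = [2, 5, 7, 1, 4, 0, 3, 6]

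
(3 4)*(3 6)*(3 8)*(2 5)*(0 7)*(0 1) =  (0 7 1)(2 5)(3 4 6 8)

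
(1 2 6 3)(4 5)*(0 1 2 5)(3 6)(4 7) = (0 1 5 7 4)(2 3)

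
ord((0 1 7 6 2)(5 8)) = 10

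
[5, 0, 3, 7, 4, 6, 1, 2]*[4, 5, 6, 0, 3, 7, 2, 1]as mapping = [0→7, 1→4, 2→0, 3→1, 4→3, 5→2, 6→5, 7→6]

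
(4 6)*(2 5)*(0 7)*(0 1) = (0 7 1)(2 5)(4 6)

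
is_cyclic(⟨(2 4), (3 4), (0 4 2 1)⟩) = no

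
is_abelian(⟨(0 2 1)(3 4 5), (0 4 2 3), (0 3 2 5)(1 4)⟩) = no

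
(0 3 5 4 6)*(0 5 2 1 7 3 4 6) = (0 4)(1 7 3 2)(5 6)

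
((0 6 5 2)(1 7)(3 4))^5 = (0 6 5 2)(1 7)(3 4)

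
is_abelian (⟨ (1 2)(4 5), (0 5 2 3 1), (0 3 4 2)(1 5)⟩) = no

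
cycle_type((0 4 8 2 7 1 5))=7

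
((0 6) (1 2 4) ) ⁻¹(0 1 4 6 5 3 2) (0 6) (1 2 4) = (0 5 3 4 6 2 1) 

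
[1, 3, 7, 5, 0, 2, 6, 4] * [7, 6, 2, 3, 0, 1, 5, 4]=[6, 3, 4, 1, 7, 2, 5, 0]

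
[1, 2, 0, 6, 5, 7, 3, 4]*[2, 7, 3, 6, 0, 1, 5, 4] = [7, 3, 2, 5, 1, 4, 6, 0]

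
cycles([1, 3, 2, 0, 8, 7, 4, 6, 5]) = (0 1 3)(4 8 5 7 6)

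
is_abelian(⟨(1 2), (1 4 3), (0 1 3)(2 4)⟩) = no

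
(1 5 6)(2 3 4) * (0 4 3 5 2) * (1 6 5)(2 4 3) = (0 3 2 1 4)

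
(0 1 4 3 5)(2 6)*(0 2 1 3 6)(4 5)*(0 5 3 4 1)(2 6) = (0 4 2 5 6)(1 3)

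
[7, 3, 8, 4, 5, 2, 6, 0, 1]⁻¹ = [7, 8, 5, 1, 3, 4, 6, 0, 2]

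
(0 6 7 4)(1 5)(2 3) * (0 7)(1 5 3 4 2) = (0 6)(1 3)(2 4 7)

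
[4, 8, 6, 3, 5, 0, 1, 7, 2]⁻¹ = [5, 6, 8, 3, 0, 4, 2, 7, 1]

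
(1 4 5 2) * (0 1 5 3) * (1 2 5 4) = (0 2 4 3)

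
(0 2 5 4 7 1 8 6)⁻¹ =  (0 6 8 1 7 4 5 2)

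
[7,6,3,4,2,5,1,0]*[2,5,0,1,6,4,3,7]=[7,3,1,6,0,4,5,2] 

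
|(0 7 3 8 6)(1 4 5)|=15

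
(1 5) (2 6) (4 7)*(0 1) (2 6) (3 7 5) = (0 1 3 7 4 5) 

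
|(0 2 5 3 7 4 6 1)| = 8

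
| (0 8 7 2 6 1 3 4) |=8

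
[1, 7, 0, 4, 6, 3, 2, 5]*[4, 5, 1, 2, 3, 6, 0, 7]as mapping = [0→5, 1→7, 2→4, 3→3, 4→0, 5→2, 6→1, 7→6]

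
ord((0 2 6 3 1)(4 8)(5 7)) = 10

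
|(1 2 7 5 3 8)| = 6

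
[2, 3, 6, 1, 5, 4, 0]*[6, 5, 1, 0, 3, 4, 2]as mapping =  [0→1, 1→0, 2→2, 3→5, 4→4, 5→3, 6→6]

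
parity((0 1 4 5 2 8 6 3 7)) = even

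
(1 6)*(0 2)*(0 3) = (0 2 3)(1 6)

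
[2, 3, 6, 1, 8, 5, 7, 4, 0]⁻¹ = [8, 3, 0, 1, 7, 5, 2, 6, 4]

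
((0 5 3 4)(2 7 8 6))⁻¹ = (0 4 3 5)(2 6 8 7)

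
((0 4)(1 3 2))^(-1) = (0 4)(1 2 3)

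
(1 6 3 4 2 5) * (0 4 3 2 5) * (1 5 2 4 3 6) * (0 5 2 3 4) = (0 4 3 6)(2 5)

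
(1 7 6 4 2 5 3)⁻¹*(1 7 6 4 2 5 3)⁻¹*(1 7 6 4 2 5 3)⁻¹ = (1 2 7 5 6 3 4)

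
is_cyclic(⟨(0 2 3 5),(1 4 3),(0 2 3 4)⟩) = no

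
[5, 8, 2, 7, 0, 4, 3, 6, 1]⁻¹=[4, 8, 2, 6, 5, 0, 7, 3, 1]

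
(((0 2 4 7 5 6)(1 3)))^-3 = (0 7)(1 3)(2 5)(4 6)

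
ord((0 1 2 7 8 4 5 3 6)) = 9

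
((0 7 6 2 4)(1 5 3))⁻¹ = (0 4 2 6 7)(1 3 5)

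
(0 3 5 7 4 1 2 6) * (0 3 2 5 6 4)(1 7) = (0 2 4 7)(1 5)(3 6)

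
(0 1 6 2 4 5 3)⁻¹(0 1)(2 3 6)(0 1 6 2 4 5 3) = (0 2 4)(1 6)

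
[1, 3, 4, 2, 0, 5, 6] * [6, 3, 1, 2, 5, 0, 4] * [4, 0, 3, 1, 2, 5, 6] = [1, 3, 5, 0, 6, 4, 2]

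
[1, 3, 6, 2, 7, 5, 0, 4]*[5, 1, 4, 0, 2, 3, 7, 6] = [1, 0, 7, 4, 6, 3, 5, 2]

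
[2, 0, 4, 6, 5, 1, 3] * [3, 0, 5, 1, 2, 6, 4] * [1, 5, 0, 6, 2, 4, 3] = [4, 6, 0, 2, 3, 1, 5]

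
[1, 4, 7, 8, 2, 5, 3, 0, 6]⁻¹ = [7, 0, 4, 6, 1, 5, 8, 2, 3]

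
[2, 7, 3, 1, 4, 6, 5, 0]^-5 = [0, 1, 2, 3, 4, 6, 5, 7]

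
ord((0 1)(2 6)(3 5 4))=6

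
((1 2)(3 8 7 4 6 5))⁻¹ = (1 2)(3 5 6 4 7 8)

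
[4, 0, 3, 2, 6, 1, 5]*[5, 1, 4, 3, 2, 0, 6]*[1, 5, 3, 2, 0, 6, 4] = [3, 6, 2, 0, 4, 5, 1]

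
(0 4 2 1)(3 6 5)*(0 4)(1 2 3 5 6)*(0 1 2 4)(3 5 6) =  (0 1)(2 4 5 6 3)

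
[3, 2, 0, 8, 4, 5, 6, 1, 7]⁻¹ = [2, 7, 1, 0, 4, 5, 6, 8, 3]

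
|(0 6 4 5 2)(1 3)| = 10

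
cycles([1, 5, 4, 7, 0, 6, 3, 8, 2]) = (0 1 5 6 3 7 8 2 4)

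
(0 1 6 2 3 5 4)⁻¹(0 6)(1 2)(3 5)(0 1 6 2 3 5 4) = (1 2)(3 6)(4 5)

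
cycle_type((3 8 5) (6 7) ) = 2.3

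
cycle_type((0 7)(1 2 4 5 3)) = 2.5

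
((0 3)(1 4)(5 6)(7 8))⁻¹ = (0 3)(1 4)(5 6)(7 8)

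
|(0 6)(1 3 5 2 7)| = 10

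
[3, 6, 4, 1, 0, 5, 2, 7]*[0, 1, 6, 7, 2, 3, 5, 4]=[7, 5, 2, 1, 0, 3, 6, 4] 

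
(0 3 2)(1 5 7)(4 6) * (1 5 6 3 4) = (0 4 3 2)(1 6)(5 7)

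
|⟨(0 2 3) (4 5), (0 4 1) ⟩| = 720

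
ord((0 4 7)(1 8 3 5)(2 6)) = 12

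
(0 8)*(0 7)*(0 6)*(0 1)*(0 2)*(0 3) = (0 8 7 6 1 2 3)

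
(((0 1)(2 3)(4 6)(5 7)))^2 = ()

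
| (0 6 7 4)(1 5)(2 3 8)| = 12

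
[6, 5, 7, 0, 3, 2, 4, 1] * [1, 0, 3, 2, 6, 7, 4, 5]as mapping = [0→4, 1→7, 2→5, 3→1, 4→2, 5→3, 6→6, 7→0]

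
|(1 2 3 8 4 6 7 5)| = 8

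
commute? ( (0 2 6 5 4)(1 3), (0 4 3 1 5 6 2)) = no: (0 2 6 5 4)(1 3)*(0 4 3 1 5 6 2) = (3 5), (0 4 3 1 5 6 2)*(0 2 6 5 4)(1 3) = (1 4)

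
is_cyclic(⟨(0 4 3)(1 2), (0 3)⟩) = no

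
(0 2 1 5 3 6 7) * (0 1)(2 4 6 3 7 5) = (0 4 6 5 7 1 2)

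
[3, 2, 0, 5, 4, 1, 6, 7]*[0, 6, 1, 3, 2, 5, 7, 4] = [3, 1, 0, 5, 2, 6, 7, 4]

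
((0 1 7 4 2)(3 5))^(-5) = (3 5)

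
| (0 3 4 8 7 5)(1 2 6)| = 6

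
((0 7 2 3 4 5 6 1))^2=(0 2 4 6)(1 7 3 5)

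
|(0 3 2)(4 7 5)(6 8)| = 6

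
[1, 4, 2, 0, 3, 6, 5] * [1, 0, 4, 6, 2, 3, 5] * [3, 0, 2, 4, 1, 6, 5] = [3, 2, 1, 0, 5, 6, 4]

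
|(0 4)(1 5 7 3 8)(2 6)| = 10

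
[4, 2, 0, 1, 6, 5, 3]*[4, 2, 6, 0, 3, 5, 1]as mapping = [0→3, 1→6, 2→4, 3→2, 4→1, 5→5, 6→0]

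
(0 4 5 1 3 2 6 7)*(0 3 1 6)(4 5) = (0 5 6 7 3 2)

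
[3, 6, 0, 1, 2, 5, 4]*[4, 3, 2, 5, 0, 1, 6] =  [5, 6, 4, 3, 2, 1, 0]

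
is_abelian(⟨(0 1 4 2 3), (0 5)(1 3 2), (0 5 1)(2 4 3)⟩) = no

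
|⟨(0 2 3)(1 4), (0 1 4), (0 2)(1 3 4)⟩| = 120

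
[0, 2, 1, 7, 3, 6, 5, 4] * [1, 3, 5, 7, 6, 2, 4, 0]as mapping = [0→1, 1→5, 2→3, 3→0, 4→7, 5→4, 6→2, 7→6]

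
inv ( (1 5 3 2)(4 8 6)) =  (1 2 3 5)(4 6 8)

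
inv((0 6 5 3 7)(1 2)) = (0 7 3 5 6)(1 2)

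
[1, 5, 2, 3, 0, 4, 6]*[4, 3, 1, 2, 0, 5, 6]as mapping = [0→3, 1→5, 2→1, 3→2, 4→4, 5→0, 6→6]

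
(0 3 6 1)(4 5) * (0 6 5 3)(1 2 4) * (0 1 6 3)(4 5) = (0 1 3 4)(2 5 6)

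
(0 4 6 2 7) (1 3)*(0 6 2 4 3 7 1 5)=(0 3 5) (1 7 6 4 2) 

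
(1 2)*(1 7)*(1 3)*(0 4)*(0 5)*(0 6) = (0 4 5 6)(1 2 7 3)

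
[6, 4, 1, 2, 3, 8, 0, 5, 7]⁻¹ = [6, 2, 3, 4, 1, 7, 0, 8, 5]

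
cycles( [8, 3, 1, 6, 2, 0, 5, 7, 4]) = (0 8 4 2 1 3 6 5)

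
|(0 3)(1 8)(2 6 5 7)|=4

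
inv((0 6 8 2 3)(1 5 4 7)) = (0 3 2 8 6)(1 7 4 5)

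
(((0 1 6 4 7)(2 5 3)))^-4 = (0 1 6 4 7)(2 3 5)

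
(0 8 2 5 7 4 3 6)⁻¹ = (0 6 3 4 7 5 2 8)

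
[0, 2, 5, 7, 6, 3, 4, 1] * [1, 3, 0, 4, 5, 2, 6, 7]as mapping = [0→1, 1→0, 2→2, 3→7, 4→6, 5→4, 6→5, 7→3]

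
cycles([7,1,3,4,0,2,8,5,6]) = (0 7 5 2 3 4)(6 8)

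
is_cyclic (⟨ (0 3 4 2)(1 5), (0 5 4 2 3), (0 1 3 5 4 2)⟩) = no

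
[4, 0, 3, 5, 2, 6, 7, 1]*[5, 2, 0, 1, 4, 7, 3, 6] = [4, 5, 1, 7, 0, 3, 6, 2]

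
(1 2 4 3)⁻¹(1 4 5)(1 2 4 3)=(2 3 5)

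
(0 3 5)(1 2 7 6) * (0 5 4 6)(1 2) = (0 3 4 6 2 7)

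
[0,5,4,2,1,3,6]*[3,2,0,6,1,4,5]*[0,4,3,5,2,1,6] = [5,2,4,0,3,6,1]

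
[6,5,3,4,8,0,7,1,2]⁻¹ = [5,7,8,2,3,1,0,6,4]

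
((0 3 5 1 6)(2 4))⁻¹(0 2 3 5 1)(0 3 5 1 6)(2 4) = (1 6 3 4 5)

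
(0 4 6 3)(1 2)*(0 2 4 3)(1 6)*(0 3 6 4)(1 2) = (0 6 3 1)(2 4)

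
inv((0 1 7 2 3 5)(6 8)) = (0 5 3 2 7 1)(6 8)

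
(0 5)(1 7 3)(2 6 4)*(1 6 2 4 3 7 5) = (0 1 5)(3 6)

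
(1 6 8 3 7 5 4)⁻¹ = (1 4 5 7 3 8 6)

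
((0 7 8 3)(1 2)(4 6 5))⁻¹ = (0 3 8 7)(1 2)(4 5 6)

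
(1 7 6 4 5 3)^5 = (1 3 5 4 6 7)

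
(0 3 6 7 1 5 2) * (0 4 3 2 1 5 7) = (0 2 4 3 6)(1 7 5)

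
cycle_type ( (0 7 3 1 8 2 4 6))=8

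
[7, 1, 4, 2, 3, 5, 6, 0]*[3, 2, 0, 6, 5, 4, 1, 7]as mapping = [0→7, 1→2, 2→5, 3→0, 4→6, 5→4, 6→1, 7→3]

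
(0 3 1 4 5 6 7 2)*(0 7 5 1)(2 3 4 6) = (0 4 1 6 5 2 7 3)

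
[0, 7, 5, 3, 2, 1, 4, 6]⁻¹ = [0, 5, 4, 3, 6, 2, 7, 1]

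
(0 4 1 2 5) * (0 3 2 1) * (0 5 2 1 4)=(1 4 5 3)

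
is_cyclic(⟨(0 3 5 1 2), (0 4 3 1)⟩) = no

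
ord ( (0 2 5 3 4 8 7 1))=8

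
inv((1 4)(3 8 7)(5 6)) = (1 4)(3 7 8)(5 6)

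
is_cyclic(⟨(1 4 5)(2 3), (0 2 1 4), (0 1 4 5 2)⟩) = no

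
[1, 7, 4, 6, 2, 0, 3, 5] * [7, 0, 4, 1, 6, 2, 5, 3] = [0, 3, 6, 5, 4, 7, 1, 2] 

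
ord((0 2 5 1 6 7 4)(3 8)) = 14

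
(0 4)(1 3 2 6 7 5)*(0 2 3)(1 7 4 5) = (0 5 7 1)(2 6 4)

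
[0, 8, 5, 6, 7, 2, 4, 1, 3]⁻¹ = [0, 7, 5, 8, 6, 2, 3, 4, 1]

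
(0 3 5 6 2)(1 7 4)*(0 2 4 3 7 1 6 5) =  (0 7 3)(4 6)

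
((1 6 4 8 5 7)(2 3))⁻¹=(1 7 5 8 4 6)(2 3)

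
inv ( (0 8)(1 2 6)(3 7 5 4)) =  (0 8)(1 6 2)(3 4 5 7)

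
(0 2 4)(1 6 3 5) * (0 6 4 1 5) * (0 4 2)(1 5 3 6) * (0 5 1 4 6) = (0 5 3 6)(1 2)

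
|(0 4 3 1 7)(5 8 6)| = 15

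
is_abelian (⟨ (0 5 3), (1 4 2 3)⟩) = no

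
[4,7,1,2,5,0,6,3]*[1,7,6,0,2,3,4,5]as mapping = [0→2,1→5,2→7,3→6,4→3,5→1,6→4,7→0]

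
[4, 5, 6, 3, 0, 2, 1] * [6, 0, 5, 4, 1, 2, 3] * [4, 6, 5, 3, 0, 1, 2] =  [6, 5, 3, 0, 2, 1, 4]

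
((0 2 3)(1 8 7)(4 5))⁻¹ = (0 3 2)(1 7 8)(4 5)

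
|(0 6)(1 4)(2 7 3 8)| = 4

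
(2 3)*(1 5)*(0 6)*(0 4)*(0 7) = (0 6 4 7)(1 5)(2 3)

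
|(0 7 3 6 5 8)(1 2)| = 6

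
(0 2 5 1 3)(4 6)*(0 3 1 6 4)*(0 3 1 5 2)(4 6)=(1 5 4 6 3)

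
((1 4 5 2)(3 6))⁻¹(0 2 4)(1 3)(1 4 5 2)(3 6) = (0 1 5)(4 6)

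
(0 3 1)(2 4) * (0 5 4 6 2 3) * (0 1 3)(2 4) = (0 1 5 2 6 4)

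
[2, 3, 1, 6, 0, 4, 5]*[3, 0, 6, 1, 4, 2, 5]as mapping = [0→6, 1→1, 2→0, 3→5, 4→3, 5→4, 6→2]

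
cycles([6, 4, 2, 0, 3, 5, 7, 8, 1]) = (0 6 7 8 1 4 3)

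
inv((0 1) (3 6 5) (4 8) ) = (0 1) (3 5 6) (4 8) 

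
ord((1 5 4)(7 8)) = 6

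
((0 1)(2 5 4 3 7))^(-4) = (2 5 4 3 7)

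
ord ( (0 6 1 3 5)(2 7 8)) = 15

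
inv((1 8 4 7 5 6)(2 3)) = (1 6 5 7 4 8)(2 3)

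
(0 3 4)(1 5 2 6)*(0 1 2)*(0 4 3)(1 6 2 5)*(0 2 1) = (0 2 1)(4 6 5)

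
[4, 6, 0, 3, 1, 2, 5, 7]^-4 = [1, 5, 4, 3, 6, 0, 2, 7]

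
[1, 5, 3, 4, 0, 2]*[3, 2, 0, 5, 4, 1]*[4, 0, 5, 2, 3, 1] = [5, 0, 1, 3, 2, 4]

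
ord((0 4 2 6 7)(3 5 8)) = 15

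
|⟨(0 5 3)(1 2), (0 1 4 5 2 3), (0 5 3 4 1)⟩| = 720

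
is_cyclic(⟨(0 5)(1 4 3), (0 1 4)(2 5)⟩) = no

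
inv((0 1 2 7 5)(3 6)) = (0 5 7 2 1)(3 6)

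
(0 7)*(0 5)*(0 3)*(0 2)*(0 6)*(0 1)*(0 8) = (0 7 5 3 2 6 1 8)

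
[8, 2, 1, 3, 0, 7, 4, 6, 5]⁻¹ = [4, 2, 1, 3, 6, 8, 7, 5, 0]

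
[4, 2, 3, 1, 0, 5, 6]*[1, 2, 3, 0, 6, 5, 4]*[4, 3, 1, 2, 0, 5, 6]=[6, 2, 4, 1, 3, 5, 0]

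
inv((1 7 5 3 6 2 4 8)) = (1 8 4 2 6 3 5 7)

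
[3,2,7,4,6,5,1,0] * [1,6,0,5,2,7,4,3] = [5,0,3,2,4,7,6,1]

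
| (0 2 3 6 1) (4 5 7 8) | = 20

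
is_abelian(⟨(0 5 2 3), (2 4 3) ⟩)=no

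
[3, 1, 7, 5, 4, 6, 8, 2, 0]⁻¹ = [8, 1, 7, 0, 4, 3, 5, 2, 6]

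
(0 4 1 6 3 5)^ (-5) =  (0 4 1 6 3 5)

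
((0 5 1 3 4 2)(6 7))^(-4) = (0 1 4)(2 5 3)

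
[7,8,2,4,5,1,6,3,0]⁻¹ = [8,5,2,7,3,4,6,0,1]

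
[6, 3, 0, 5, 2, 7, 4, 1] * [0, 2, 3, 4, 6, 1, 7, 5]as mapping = [0→7, 1→4, 2→0, 3→1, 4→3, 5→5, 6→6, 7→2]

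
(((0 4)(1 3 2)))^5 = (0 4)(1 2 3)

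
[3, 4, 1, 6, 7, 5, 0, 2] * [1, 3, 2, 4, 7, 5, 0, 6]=[4, 7, 3, 0, 6, 5, 1, 2]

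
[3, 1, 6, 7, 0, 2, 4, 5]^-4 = [5, 1, 0, 2, 7, 4, 3, 6]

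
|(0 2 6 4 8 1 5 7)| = 8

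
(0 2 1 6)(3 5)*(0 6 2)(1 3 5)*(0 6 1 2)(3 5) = (0 6 1)(2 5 3)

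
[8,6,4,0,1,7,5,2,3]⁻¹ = [3,4,7,8,2,6,1,5,0]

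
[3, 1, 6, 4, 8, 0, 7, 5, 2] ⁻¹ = [5, 1, 8, 0, 3, 7, 2, 6, 4] 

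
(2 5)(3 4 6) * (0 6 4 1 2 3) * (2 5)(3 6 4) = (0 4 3 1 5 6)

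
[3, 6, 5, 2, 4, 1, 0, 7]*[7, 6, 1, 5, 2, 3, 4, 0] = [5, 4, 3, 1, 2, 6, 7, 0]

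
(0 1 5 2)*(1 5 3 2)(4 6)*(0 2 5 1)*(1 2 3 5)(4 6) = (0 2 3 1 5)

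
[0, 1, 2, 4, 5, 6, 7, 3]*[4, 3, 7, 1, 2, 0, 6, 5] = [4, 3, 7, 2, 0, 6, 5, 1] 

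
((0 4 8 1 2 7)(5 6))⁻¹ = (0 7 2 1 8 4)(5 6)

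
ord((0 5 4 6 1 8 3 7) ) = 8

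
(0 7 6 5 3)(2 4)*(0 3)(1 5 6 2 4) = (0 7 2 1 5)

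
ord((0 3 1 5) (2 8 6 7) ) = 4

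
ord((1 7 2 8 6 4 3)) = 7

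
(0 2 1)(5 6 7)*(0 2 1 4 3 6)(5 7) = (0 1 2 4 3 6 5)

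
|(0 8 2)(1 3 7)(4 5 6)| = 3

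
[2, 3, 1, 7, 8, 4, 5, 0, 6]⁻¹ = [7, 2, 0, 1, 5, 6, 8, 3, 4]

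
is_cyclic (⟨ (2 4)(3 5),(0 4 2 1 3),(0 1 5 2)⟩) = no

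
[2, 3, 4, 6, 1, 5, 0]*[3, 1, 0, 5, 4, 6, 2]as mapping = [0→0, 1→5, 2→4, 3→2, 4→1, 5→6, 6→3]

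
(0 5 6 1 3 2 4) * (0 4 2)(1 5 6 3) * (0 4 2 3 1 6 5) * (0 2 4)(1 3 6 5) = (0 1 5 3)(2 6)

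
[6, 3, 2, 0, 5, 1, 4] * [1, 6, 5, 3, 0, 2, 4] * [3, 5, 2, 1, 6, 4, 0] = [6, 1, 4, 5, 2, 0, 3]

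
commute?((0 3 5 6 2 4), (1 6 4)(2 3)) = no:(0 3 5 6 2 4) * (1 6 4)(2 3) = (0 2 1 6 3 5 4), (1 6 4)(2 3) * (0 3 5 6 2 4) = (0 3 4 1 2 5 6)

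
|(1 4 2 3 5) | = 5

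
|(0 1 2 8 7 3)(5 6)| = 6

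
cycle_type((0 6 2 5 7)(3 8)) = 2.5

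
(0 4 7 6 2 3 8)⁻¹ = (0 8 3 2 6 7 4)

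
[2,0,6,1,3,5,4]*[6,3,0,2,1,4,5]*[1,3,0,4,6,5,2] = [1,2,5,4,0,6,3]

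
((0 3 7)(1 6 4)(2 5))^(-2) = (0 3 7)(1 6 4)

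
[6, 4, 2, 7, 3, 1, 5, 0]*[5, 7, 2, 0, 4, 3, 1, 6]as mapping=[0→1, 1→4, 2→2, 3→6, 4→0, 5→7, 6→3, 7→5]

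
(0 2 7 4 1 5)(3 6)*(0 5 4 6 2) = (1 4)(2 7 6 3)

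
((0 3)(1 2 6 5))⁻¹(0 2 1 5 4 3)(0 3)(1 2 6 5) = (0 3 6 2 1 4)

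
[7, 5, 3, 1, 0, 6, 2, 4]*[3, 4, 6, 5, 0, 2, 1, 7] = [7, 2, 5, 4, 3, 1, 6, 0]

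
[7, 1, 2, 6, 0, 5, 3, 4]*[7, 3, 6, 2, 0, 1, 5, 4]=[4, 3, 6, 5, 7, 1, 2, 0]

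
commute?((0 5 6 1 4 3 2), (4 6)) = no:(0 5 6 1 4 3 2)*(4 6) = (0 5 4 3 2)(1 6), (4 6)*(0 5 6 1 4 3 2) = (0 5 6 3 2)(1 4)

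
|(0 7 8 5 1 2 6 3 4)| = 9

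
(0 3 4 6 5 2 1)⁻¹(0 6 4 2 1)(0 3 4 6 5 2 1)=(0 3 5 6 1)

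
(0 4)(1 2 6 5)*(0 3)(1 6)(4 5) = (0 5 6 4 3)(1 2)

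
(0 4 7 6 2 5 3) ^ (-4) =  (0 6 3 7 5 4 2) 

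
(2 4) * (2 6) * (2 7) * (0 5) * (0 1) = (0 5 1)(2 4 6 7)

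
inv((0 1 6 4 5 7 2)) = (0 2 7 5 4 6 1)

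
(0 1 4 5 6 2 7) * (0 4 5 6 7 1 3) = (0 3)(1 5 7 4 6 2)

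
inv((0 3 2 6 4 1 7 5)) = (0 5 7 1 4 6 2 3)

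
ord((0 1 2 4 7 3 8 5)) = 8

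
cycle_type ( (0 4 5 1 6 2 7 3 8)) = 9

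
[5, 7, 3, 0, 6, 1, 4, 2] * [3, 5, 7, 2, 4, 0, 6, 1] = [0, 1, 2, 3, 6, 5, 4, 7]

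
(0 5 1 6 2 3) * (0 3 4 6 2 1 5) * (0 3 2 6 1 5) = (0 3 2 4 1 6 5)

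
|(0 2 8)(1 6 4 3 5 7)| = 6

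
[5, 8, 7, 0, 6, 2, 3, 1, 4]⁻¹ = [3, 7, 5, 6, 8, 0, 4, 2, 1]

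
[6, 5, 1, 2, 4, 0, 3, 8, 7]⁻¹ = [5, 2, 3, 6, 4, 1, 0, 8, 7]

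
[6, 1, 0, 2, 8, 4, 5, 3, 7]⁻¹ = [2, 1, 3, 7, 5, 6, 0, 8, 4]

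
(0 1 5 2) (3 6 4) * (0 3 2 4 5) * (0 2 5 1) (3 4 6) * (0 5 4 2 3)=(0 5 6 1 3) 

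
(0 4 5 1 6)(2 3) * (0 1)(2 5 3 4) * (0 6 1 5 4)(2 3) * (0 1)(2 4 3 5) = (0 5 6 2 1)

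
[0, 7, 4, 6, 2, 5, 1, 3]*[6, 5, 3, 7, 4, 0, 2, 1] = [6, 1, 4, 2, 3, 0, 5, 7]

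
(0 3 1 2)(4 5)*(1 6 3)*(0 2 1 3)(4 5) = (0 3 6)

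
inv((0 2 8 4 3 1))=(0 1 3 4 8 2)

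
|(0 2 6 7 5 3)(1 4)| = 6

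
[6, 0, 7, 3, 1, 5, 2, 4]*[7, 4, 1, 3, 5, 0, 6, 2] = [6, 7, 2, 3, 4, 0, 1, 5]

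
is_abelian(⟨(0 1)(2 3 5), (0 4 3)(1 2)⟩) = no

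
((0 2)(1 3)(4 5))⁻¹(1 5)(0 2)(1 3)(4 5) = (3 4)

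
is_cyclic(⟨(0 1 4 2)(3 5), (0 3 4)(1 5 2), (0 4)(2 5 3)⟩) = no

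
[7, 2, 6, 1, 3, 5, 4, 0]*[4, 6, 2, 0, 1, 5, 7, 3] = [3, 2, 7, 6, 0, 5, 1, 4]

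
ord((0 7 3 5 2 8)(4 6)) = 6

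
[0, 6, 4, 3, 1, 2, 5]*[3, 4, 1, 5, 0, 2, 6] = [3, 6, 0, 5, 4, 1, 2]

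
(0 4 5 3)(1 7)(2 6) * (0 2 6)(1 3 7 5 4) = (0 1 5 7 3 2)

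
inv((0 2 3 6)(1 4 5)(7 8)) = (0 6 3 2)(1 5 4)(7 8)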